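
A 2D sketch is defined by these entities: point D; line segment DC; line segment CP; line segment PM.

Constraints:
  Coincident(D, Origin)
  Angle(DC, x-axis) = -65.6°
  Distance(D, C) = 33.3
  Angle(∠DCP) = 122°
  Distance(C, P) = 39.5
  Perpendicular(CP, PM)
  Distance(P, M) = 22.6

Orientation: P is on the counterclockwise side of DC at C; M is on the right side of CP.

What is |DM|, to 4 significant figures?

76.49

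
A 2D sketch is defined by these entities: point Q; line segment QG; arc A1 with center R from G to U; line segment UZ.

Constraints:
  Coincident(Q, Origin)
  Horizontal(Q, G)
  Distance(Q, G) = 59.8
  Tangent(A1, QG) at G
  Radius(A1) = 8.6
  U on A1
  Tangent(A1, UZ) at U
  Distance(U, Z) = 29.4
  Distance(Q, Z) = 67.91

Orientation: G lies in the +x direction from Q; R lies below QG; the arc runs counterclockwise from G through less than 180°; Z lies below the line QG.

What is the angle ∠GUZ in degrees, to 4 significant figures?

130.8°

Checks: |RU| = 8.600 ✓; ∠(RU, UZ) = 90.00° ✓; |UZ| = 29.40 ✓; |QZ| = 67.91 ✓.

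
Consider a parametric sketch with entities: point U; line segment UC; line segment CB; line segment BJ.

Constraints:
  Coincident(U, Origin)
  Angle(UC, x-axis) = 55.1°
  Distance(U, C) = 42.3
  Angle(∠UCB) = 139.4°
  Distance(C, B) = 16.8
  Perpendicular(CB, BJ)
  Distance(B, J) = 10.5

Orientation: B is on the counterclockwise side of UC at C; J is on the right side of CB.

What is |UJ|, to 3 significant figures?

62.0

∠UCB = 139.4°, so CB runs at 55.1° + (180° − 139.4°) = 95.7° from the x-axis; with |CB| = 16.8, B = C + 16.8·(cos 95.7°, sin 95.7°) = (22.5, 51.4). CB is perpendicular to BJ; with |BJ| = 10.5 on the right of CB, J = B + 10.5·(0.995, 0.0993) = (33.0, 52.5). Then |UJ| = |J − U| = 62.0.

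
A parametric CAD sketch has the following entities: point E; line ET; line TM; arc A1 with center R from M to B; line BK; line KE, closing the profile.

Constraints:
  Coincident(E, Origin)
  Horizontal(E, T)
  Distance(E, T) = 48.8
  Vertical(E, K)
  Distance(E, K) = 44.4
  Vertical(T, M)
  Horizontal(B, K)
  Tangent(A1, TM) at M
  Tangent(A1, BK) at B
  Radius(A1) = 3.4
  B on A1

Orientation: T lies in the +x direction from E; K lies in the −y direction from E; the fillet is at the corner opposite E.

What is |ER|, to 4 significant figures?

61.17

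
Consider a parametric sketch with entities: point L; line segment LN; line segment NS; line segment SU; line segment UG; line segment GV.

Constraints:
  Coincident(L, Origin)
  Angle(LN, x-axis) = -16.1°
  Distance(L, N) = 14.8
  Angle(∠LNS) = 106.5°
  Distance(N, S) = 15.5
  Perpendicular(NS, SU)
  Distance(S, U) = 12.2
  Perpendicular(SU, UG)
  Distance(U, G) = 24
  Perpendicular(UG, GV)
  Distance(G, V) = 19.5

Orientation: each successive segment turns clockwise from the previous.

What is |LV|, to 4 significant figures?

21.92

L is at the origin; LN runs at -16.1° with length 14.8, so N = (14.22, -4.104). ∠LNS = 106.5° gives NS at -89.60° from the x-axis; with |NS| = 15.5, S = (14.33, -19.60). NS is perpendicular to SU, so SU runs at -179.6°; with |SU| = 12.2, U = (2.128, -19.69). SU is perpendicular to UG, so UG runs at 90.40°; with |UG| = 24.0, G = (1.960, 4.310). UG is perpendicular to GV, so GV runs at 0.4000°; with |GV| = 19.5, V = (21.46, 4.446). Then |LV| = |V − L| = 21.92.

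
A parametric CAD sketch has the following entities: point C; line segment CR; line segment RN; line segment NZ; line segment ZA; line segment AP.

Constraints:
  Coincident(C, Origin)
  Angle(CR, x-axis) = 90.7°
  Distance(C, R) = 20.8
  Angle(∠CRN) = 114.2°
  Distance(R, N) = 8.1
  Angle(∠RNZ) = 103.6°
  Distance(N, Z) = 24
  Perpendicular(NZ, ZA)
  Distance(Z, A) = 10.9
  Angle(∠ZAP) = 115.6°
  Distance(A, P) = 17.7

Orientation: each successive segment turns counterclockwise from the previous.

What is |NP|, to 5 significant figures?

20.215

C is at the origin; CR runs at 90.7° with length 20.8, so R = (-0.25411, 20.798). ∠CRN = 114.2° gives RN at 156.50° from the x-axis; with |RN| = 8.1, N = (-7.6823, 24.028). ∠RNZ = 103.6° gives NZ at -127.10° from the x-axis; with |NZ| = 24.0, Z = (-22.159, 4.8863). The perpendicularity gives ZA at right angles to NZ, so ZA runs at -37.100°; with |ZA| = 10.9, A = (-13.466, -1.6887). ∠ZAP = 115.6° gives AP at 27.300° from the x-axis; with |AP| = 17.7, P = (2.2629, 6.4294). Then |NP| = |P − N| = 20.215.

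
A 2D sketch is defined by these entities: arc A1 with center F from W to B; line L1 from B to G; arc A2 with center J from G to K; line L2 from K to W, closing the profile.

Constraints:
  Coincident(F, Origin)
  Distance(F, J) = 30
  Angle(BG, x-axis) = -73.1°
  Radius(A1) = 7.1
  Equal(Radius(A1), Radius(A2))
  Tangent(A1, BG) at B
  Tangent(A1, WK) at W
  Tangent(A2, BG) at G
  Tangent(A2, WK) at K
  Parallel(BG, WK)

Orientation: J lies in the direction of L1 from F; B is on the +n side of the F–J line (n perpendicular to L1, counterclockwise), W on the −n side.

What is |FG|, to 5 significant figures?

30.829

Tangency of A1 to both parallel lines with radius 7.1 puts B and W at F ± 7.1·n: B = (6.7934, 2.0640), W = (-6.7934, -2.0640). Equal radii place G and K the same way about J: G = J + 7.1·n = (15.514, -26.640), K = J − 7.1·n = (1.9277, -30.768). Then |FG| = |G − F| = 30.829.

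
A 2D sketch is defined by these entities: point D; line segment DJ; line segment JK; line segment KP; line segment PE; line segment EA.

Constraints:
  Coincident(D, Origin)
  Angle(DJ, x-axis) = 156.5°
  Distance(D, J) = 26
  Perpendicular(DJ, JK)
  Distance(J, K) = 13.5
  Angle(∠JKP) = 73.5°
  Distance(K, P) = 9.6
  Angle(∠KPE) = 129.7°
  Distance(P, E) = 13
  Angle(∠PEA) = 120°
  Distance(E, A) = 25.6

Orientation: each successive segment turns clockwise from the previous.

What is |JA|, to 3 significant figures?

21.7

∠KPE = 129.7° gives PE at -90.3° from the x-axis; with |PE| = 13.0, E = (-11.2, 3.58). ∠PEA = 120.0° gives EA at -150° from the x-axis; with |EA| = 25.6, A = (-33.4, -9.11). Then |JA| = |A − J| = 21.7.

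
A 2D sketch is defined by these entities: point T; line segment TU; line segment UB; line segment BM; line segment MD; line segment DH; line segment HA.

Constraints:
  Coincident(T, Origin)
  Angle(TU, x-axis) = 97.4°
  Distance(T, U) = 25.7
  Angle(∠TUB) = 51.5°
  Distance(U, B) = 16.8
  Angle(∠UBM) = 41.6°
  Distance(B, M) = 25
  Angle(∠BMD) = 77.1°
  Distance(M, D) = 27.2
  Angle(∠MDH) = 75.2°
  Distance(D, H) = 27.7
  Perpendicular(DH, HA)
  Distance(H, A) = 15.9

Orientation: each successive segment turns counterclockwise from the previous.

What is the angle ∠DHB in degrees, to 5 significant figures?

95.383°

T is at the origin; TU runs at 97.4° with length 25.7, so U = (-3.3100, 25.486). ∠TUB = 51.5° gives UB at -134.10° from the x-axis; with |UB| = 16.8, B = (-15.001, 13.421). ∠UBM = 41.6° gives BM at 4.3000° from the x-axis; with |BM| = 25.0, M = (9.9282, 15.296). ∠BMD = 77.1° gives MD at 107.20° from the x-axis; with |MD| = 27.2, D = (1.8850, 41.279). ∠MDH = 75.2° gives DH at -148.00° from the x-axis; with |DH| = 27.7, H = (-21.606, 26.601). Then cos ∠DHB = HD·HB / (|HD||HB|), giving 95.383°.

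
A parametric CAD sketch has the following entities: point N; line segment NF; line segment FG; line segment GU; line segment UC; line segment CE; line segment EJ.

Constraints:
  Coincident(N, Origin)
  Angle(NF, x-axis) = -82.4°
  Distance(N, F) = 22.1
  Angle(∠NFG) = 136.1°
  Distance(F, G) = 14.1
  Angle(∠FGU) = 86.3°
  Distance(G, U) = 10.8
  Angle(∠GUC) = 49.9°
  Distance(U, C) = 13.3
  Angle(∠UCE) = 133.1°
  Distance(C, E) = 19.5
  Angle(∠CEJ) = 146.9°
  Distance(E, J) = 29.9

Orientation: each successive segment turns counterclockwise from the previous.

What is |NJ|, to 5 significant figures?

68.664

N is at the origin; NF runs at -82.4° with length 22.1, so F = (2.9229, -21.906). ∠NFG = 136.1° gives FG at -38.500° from the x-axis; with |FG| = 14.1, G = (13.958, -30.683). ∠FGU = 86.3° gives GU at 55.200° from the x-axis; with |GU| = 10.8, U = (20.121, -21.815). ∠GUC = 49.9° gives UC at -174.70° from the x-axis; with |UC| = 13.3, C = (6.8782, -23.043). ∠UCE = 133.1° gives CE at -127.80° from the x-axis; with |CE| = 19.5, E = (-5.0735, -38.451). ∠CEJ = 146.9° gives EJ at -94.700° from the x-axis; with |EJ| = 29.9, J = (-7.5234, -68.251). Then |NJ| = |J − N| = 68.664.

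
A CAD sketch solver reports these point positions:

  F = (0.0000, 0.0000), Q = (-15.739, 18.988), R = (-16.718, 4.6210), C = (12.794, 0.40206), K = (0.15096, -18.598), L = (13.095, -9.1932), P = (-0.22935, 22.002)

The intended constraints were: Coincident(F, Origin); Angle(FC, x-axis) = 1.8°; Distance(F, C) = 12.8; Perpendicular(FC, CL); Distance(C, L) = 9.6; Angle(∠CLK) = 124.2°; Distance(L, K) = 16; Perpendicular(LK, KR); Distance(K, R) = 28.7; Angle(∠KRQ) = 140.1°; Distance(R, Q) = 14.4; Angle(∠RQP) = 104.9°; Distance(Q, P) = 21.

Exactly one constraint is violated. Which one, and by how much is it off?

Distance(Q, P) = 21 — off by 5.20.

F = (0.00, 0.00) ✓; FC at 1.800° ✓; |FC| = 12.80 ✓; ∠(FC, CL) = 90.00° ✓; |CL| = 9.600 ✓; ∠CLK = 124.2° ✓; |LK| = 16.00 ✓; ∠(LK, KR) = 90.00° ✓; |KR| = 28.70 ✓; ∠KRQ = 140.1° ✓; |RQ| = 14.40 ✓; ∠RQP = 104.9° ✓; |QP| = 15.80 ✗.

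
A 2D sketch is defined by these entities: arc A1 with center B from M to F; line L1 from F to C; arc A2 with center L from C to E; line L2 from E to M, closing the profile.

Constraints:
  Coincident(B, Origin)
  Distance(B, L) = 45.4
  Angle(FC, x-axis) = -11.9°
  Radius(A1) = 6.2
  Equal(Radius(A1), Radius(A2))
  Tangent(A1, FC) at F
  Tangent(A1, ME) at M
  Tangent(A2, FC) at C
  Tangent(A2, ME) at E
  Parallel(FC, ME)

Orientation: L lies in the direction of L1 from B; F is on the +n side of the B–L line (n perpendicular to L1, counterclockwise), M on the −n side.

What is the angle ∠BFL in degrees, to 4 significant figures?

82.22°

The slot axis is L1's direction at -11.9°, so u = (cos -11.9°, sin -11.9°) = (0.9785, -0.2062) and n = (−sin -11.9°, cos -11.9°) = (0.2062, 0.9785). B is at the origin and L lies 45.4 along u from B, so L = 45.4·u = (44.42, -9.362). Tangency of A1 to both parallel lines with radius 6.2 puts F and M at B ± 6.2·n: F = (1.278, 6.067), M = (-1.278, -6.067). Then cos ∠BFL = FB·FL / (|FB||FL|), giving 82.22°.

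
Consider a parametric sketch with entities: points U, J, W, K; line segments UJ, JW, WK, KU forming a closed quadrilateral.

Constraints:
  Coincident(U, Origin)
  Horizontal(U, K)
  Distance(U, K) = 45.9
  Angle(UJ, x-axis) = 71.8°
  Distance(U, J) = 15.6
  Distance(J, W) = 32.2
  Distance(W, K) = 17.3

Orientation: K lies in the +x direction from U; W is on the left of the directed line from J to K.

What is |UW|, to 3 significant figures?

39.9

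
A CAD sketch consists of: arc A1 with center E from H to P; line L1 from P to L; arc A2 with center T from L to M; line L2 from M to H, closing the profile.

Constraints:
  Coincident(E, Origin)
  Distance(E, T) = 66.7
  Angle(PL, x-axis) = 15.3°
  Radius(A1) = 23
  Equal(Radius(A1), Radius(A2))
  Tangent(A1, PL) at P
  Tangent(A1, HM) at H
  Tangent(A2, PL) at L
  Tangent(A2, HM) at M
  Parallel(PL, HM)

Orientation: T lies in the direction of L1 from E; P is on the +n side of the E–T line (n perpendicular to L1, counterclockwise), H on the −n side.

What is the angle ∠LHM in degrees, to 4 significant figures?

34.59°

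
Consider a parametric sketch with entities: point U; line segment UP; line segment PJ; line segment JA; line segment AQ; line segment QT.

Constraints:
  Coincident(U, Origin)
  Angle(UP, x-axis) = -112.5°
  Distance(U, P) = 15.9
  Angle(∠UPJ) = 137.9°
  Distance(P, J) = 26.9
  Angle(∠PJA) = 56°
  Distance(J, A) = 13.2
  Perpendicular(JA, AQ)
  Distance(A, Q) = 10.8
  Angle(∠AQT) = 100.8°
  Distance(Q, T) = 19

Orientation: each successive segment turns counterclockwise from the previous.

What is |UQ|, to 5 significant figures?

23.091

U is at the origin; UP runs at -112.5° with length 15.9, so P = (-6.0847, -14.690). ∠UPJ = 137.9° gives PJ at -70.400° from the x-axis; with |PJ| = 26.9, J = (2.9390, -40.031). ∠PJA = 56.0° gives JA at 53.600° from the x-axis; with |JA| = 13.2, A = (10.772, -29.406). JA is perpendicular to AQ, so AQ runs at 143.60°; with |AQ| = 10.8, Q = (2.0793, -22.998). Then |UQ| = |Q − U| = 23.091.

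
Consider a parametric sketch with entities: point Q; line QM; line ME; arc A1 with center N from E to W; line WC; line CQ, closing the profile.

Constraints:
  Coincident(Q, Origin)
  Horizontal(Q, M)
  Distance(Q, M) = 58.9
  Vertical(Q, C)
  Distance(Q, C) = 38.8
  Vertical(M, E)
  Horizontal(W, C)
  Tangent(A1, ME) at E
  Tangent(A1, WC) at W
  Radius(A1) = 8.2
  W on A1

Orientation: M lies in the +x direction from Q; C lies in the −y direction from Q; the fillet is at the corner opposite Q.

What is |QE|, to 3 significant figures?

66.4

The virtual corner opposite Q is at (58.9, -38.8). Since A1 is tangent to ME there, NE ⟂ ME and since A1 is tangent to WC there, NW ⟂ WC, with radius 8.2, so the center N sits 8.2 in from both sides at N = (50.7, -30.6). That places the tangent points at E = (58.9, -30.6) on ME and W = (50.7, -38.8) on WC. Then |QE| = |E − Q| = 66.4.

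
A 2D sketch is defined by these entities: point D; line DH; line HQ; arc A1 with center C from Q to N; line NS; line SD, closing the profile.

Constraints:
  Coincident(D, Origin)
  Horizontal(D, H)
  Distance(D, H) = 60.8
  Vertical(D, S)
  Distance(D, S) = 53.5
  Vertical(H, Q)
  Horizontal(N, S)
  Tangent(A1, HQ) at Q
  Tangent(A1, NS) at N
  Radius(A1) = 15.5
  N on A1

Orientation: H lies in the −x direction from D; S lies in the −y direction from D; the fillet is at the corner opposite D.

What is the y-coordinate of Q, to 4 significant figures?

-38.00

D is at the origin; DH is horizontal with |DH| = 60.8 and H on the −x side, so H = (-60.80, 0.000). D and S share the same x with |DS| = 53.5 and S on the −y side, so S = (0.000, -53.50). The virtual corner opposite D is at (-60.80, -53.50). Tangency of A1 to HQ means the radius CQ is perpendicular to HQ and tangency of A1 to NS means the radius CN is perpendicular to NS, with radius 15.5, so the center C sits 15.5 in from both sides at C = (-45.30, -38.00). That places the tangent points at Q = (-60.80, -38.00) on HQ and N = (-45.30, -53.50) on NS. So Q.y = -38.00.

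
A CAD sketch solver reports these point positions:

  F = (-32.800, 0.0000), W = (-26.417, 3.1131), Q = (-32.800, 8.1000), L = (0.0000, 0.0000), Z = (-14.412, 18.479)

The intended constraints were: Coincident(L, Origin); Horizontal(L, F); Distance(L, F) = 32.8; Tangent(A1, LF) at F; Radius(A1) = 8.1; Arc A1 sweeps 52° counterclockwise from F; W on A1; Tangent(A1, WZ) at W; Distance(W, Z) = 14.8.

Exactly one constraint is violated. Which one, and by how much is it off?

Distance(W, Z) = 14.8 — off by 4.70.

L = (0.00, 0.00) ✓; L.y = 0.00, F.y = 0.00 ✓; |LF| = 32.80 ✓; ∠(QF, FL) = 90.00° ✓; |QF| = 8.100 ✓; bearing(Q→W) − bearing(Q→F) = 52.00° ✓; |QW| = 8.100 ✓; ∠(QW, WZ) = 90.00° ✓; |WZ| = 19.50 ✗.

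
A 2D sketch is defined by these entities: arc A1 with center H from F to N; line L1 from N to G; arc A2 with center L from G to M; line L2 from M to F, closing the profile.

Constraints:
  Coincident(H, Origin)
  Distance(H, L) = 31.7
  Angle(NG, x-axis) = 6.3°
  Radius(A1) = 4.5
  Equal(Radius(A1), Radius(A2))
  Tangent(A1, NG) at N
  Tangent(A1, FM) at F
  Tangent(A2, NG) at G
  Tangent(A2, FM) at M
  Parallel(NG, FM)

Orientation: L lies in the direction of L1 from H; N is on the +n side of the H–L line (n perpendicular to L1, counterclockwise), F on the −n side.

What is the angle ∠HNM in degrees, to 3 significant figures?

74.2°

The slot axis is L1's direction at 6.3°, so u = (cos 6.3°, sin 6.3°) = (0.994, 0.110) and n = (−sin 6.3°, cos 6.3°) = (-0.110, 0.994). H is at the origin and L lies 31.7 along u from H, so L = 31.7·u = (31.5, 3.48). Tangency of A1 to both parallel lines with radius 4.5 puts N and F at H ± 4.5·n: N = (-0.494, 4.47), F = (0.494, -4.47). Equal radii place G and M the same way about L: G = L + 4.5·n = (31.0, 7.95), M = L − 4.5·n = (32.0, -0.994). Then cos ∠HNM = NH·NM / (|NH||NM|), giving 74.2°.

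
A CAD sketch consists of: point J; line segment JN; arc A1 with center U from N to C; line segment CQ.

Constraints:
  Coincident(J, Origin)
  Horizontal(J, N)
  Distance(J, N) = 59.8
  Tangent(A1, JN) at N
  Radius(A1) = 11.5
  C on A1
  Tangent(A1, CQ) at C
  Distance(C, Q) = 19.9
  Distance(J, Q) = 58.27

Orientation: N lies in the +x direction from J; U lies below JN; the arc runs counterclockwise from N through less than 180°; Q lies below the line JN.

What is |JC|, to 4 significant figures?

49.73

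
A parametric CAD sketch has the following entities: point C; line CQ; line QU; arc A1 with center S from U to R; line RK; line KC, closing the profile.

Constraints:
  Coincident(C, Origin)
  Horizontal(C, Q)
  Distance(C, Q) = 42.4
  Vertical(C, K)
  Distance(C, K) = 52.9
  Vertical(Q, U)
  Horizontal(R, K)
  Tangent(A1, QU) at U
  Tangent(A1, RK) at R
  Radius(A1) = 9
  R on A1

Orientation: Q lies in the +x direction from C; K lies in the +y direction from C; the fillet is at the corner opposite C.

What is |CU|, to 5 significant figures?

61.033

C is at the origin; C and Q share the same y with |CQ| = 42.4 and Q on the +x side, so Q = (42.400, 0.0000). CK is vertical with |CK| = 52.9 and K on the +y side, so K = (0.0000, 52.900). The virtual corner opposite C is at (42.400, 52.900). Since A1 is tangent to QU there, SU ⟂ QU and A1 meets RK tangentially, so SR is at right angles to RK, with radius 9.0, so the center S sits 9.0 in from both sides at S = (33.400, 43.900). That places the tangent points at U = (42.400, 43.900) on QU and R = (33.400, 52.900) on RK. Then |CU| = |U − C| = 61.033.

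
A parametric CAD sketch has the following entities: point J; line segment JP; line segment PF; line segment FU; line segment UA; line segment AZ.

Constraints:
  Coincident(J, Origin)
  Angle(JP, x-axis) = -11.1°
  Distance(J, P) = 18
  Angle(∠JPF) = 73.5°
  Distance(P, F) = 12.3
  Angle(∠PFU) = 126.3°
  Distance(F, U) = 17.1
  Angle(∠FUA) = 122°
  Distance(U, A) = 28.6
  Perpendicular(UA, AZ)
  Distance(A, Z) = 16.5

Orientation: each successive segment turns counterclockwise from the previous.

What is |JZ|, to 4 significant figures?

19.04

J is at the origin; JP runs at -11.1° with length 18.0, so P = (17.66, -3.465). ∠JPF = 73.5° gives PF at 95.40° from the x-axis; with |PF| = 12.3, F = (16.51, 8.780). ∠PFU = 126.3° gives FU at 149.1° from the x-axis; with |FU| = 17.1, U = (1.833, 17.56). ∠FUA = 122.0° gives UA at -152.9° from the x-axis; with |UA| = 28.6, A = (-23.63, 4.533). UA is perpendicular to AZ, so AZ runs at -62.90°; with |AZ| = 16.5, Z = (-16.11, -10.16). Then |JZ| = |Z − J| = 19.04.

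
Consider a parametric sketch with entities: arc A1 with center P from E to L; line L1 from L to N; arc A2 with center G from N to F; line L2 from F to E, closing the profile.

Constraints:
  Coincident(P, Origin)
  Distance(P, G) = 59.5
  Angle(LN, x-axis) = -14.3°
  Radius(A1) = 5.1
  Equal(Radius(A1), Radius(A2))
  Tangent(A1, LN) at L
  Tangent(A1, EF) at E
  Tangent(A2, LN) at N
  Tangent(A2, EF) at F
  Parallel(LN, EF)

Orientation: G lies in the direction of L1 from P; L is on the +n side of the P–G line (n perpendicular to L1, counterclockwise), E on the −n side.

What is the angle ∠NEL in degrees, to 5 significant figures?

80.272°

The slot axis is L1's direction at -14.3°, so u = (cos -14.3°, sin -14.3°) = (0.96902, -0.24700) and n = (−sin -14.3°, cos -14.3°) = (0.24700, 0.96902). P is at the origin and G lies 59.5 along u from P, so G = 59.5·u = (57.656, -14.696). Tangency of A1 to both parallel lines with radius 5.1 puts L and E at P ± 5.1·n: L = (1.2597, 4.9420), E = (-1.2597, -4.9420). Equal radii place N and F the same way about G: N = G + 5.1·n = (58.916, -9.7545), F = G − 5.1·n = (56.397, -19.638). Then cos ∠NEL = EN·EL / (|EN||EL|), giving 80.272°.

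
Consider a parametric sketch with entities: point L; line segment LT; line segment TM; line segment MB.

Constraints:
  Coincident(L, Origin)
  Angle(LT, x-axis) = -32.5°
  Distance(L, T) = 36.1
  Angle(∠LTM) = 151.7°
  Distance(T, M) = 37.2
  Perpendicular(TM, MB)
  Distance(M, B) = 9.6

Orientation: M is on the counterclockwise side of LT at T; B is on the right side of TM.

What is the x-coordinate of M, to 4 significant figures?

67.55

L is at the origin; LT runs at -32.5° with length 36.1, so T = 36.1·(cos -32.5°, sin -32.5°) = (30.45, -19.40). ∠LTM = 151.7°, so TM runs at -32.5° + (180° − 151.7°) = -4.200° from the x-axis; with |TM| = 37.2, M = T + 37.2·(cos -4.200°, sin -4.200°) = (67.55, -22.12). So M.x = 67.55.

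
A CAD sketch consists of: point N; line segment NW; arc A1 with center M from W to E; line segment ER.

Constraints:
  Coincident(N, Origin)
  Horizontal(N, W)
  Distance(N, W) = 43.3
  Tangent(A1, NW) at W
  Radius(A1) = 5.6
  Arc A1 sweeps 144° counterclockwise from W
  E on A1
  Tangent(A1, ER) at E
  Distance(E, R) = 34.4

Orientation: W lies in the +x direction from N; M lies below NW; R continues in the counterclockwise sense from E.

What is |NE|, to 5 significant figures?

41.271

N is at the origin; N and W share the same y with |NW| = 43.3 and W on the +x side, so W = (43.300, 0.0000). Tangency of A1 to NW means the radius MW is perpendicular to NW, so M = W + (0, -5.6) = (43.300, -5.6000). On A1, W sits at bearing 90° from M; a 144° counterclockwise sweep puts E at bearing 234°, so E = M + 5.6·(cos 234°, sin 234°) = (40.008, -10.130). Then |NE| = |E − N| = 41.271.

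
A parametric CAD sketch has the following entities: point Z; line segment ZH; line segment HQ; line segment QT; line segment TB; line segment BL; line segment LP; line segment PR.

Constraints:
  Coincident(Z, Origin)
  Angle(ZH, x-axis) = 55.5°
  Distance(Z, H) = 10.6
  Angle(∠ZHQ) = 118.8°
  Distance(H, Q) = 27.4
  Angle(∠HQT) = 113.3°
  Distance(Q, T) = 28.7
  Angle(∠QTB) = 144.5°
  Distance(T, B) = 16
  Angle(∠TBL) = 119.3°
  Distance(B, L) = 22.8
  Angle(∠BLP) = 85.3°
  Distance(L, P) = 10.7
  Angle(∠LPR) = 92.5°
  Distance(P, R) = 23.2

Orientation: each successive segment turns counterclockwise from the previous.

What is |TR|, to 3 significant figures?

7.79

Z is at the origin; ZH runs at 55.5° with length 10.6, so H = (6.00, 8.74). ∠ZHQ = 118.8° gives HQ at 117° from the x-axis; with |HQ| = 27.4, Q = (-6.31, 33.2). ∠HQT = 113.3° gives QT at -177° from the x-axis; with |QT| = 28.7, T = (-35.0, 31.5). ∠QTB = 144.5° gives TB at -141° from the x-axis; with |TB| = 16.0, B = (-47.4, 21.5). ∠TBL = 119.3° gives BL at -80.4° from the x-axis; with |BL| = 22.8, L = (-43.6, -1.02). ∠BLP = 85.3° gives LP at 14.3° from the x-axis; with |LP| = 10.7, P = (-33.2, 1.63). ∠LPR = 92.5° gives PR at 102° from the x-axis; with |PR| = 23.2, R = (-38.0, 24.3). Then |TR| = |R − T| = 7.79.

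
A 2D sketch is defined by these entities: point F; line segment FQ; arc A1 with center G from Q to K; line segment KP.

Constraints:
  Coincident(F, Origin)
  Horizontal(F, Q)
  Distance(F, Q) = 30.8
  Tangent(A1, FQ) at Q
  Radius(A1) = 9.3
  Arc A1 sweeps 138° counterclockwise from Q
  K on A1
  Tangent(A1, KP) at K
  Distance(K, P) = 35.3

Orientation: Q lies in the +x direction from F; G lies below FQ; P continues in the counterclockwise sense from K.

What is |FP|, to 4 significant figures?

64.56

On A1, Q sits at bearing 90° from G; a 138° counterclockwise sweep puts K at bearing 228°, so K = G + 9.3·(cos 228°, sin 228°) = (24.58, -16.21). Tangency of A1 to KP means the radius GK is perpendicular to KP, so KP runs along (−sin 228°, cos 228°); with |KP| = 35.3, P = (50.81, -39.83). Then |FP| = |P − F| = 64.56.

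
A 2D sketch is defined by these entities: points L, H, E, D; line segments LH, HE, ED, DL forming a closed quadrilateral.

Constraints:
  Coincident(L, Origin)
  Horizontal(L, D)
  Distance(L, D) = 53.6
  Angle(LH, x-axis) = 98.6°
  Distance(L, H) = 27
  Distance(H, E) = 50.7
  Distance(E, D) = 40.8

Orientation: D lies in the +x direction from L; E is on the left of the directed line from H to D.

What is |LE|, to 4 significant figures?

60.06

Checks: |HE| = 50.70 ✓; |ED| = 40.80 ✓.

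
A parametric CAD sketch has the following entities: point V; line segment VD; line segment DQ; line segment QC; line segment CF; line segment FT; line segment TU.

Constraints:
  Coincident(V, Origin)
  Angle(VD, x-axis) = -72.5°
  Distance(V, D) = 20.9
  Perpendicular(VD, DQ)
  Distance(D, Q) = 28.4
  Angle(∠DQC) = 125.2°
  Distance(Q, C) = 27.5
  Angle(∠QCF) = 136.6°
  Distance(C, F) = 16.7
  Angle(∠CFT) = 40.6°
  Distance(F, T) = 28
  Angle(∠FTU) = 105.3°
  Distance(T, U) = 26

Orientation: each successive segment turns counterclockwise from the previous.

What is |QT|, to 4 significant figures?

15.44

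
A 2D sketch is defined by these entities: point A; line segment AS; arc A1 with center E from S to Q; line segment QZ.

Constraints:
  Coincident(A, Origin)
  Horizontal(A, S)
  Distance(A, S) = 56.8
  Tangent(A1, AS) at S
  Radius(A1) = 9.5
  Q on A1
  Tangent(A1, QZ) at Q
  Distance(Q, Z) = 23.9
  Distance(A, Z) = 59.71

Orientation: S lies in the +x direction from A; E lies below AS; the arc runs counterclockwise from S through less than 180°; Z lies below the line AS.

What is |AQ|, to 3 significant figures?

48.4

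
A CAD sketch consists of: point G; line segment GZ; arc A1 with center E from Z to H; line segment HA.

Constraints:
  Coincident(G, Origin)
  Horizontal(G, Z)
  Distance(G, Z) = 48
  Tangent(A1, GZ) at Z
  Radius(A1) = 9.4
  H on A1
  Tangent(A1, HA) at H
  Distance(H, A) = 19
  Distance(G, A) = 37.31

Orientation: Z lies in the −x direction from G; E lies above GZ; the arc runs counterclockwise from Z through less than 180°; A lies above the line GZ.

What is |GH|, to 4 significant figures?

40.08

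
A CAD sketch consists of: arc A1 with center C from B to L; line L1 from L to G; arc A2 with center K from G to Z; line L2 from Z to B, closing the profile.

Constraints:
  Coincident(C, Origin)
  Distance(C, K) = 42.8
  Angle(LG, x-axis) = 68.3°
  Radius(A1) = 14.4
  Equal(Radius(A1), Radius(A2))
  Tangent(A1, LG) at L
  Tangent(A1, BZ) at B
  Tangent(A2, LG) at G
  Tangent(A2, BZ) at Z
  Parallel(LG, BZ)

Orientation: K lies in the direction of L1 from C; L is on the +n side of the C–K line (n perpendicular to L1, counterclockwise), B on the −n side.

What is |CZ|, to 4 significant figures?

45.16

The slot axis is L1's direction at 68.3°, so u = (cos 68.3°, sin 68.3°) = (0.3697, 0.9291) and n = (−sin 68.3°, cos 68.3°) = (-0.9291, 0.3697). C is at the origin and K lies 42.8 along u from C, so K = 42.8·u = (15.83, 39.77). Tangency of A1 to both parallel lines with radius 14.4 puts L and B at C ± 14.4·n: L = (-13.38, 5.324), B = (13.38, -5.324). Equal radii place G and Z the same way about K: G = K + 14.4·n = (2.446, 45.09), Z = K − 14.4·n = (29.20, 34.44). Then |CZ| = |Z − C| = 45.16.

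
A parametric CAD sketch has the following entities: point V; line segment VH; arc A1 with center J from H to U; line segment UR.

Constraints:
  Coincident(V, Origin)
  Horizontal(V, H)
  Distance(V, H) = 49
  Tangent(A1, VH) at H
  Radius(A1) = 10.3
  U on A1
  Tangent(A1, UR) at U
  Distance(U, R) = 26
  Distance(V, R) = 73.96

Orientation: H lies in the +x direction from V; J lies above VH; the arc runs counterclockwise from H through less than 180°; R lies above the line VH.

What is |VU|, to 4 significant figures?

59.25

Checks: |JH| = 10.30 ✓; |JU| = 10.30 ✓; ∠(JU, UR) = 90.00° ✓; |UR| = 26.00 ✓; |VR| = 73.96 ✓.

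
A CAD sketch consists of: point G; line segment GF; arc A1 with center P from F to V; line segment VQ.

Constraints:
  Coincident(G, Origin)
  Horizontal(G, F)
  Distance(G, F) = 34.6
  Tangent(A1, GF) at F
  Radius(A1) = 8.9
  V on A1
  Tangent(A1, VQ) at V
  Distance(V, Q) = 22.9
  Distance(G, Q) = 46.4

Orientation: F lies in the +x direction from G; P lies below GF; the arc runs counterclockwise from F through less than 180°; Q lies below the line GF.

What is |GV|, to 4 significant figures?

28.39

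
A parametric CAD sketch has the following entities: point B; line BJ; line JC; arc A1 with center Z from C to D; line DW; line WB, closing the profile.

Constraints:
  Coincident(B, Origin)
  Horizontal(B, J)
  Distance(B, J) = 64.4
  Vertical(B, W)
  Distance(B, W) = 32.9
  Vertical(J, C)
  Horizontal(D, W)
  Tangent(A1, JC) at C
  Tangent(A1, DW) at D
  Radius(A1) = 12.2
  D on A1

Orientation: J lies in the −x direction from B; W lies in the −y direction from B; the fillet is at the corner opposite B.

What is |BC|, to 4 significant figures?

67.65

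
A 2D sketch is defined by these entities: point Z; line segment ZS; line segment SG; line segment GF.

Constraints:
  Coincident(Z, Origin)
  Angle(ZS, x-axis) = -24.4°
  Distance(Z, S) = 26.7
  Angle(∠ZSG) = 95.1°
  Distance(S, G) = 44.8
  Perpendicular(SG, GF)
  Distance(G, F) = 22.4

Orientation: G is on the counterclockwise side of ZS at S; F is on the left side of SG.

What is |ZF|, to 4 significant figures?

47.36

∠ZSG = 95.1°, so SG runs at -24.4° + (180° − 95.1°) = 60.50° from the x-axis; with |SG| = 44.8, G = S + 44.8·(cos 60.50°, sin 60.50°) = (46.38, 27.96). SG is perpendicular to GF; with |GF| = 22.4 on the left of SG, F = G + 22.4·(-0.8704, 0.4924) = (26.88, 38.99). Then |ZF| = |F − Z| = 47.36.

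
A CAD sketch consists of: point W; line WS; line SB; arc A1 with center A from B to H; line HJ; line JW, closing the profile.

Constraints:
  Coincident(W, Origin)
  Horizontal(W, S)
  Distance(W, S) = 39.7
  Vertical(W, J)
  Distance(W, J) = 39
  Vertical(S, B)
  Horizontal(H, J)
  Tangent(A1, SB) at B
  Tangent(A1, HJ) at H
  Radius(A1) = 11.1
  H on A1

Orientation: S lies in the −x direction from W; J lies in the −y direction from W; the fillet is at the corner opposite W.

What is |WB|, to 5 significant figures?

48.523

The virtual corner opposite W is at (-39.700, -39.000). The tangent condition forces AB to be normal to SB and A1 meets HJ tangentially, so AH is at right angles to HJ, with radius 11.1, so the center A sits 11.1 in from both sides at A = (-28.600, -27.900). That places the tangent points at B = (-39.700, -27.900) on SB and H = (-28.600, -39.000) on HJ. Then |WB| = |B − W| = 48.523.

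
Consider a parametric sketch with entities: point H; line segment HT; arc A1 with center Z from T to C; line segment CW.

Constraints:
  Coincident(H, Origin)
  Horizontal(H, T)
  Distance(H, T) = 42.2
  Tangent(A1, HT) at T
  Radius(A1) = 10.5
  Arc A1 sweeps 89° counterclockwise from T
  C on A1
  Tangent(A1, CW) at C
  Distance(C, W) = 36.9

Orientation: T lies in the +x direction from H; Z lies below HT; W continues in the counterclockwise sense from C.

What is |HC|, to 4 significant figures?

33.34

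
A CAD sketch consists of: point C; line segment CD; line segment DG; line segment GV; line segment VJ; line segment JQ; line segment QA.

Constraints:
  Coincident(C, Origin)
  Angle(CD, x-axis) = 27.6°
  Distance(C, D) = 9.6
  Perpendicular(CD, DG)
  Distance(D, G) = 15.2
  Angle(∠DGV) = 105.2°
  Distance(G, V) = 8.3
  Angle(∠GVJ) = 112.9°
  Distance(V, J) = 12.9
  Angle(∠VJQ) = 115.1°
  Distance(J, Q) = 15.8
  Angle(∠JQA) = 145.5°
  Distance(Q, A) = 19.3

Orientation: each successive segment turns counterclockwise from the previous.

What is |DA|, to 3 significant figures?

18.1

C is at the origin; CD runs at 27.6° with length 9.6, so D = (8.51, 4.45). CD ⟂ DG, so DG runs at 118°; with |DG| = 15.2, G = (1.47, 17.9). ∠DGV = 105.2° gives GV at -168° from the x-axis; with |GV| = 8.3, V = (-6.64, 16.1). ∠GVJ = 112.9° gives VJ at -100° from the x-axis; with |VJ| = 12.9, J = (-8.99, 3.45). ∠VJQ = 115.1° gives JQ at -35.6° from the x-axis; with |JQ| = 15.8, Q = (3.86, -5.75). ∠JQA = 145.5° gives QA at -1.10° from the x-axis; with |QA| = 19.3, A = (23.2, -6.12). Then |DA| = |A − D| = 18.1.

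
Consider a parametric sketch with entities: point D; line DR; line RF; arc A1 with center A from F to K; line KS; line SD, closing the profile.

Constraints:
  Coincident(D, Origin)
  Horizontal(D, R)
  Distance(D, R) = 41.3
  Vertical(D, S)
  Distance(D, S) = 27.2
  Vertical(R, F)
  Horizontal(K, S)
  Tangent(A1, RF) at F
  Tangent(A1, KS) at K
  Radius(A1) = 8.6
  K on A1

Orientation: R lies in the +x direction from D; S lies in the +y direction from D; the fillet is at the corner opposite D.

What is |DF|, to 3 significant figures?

45.3

D is at the origin; DR is horizontal with |DR| = 41.3 and R on the +x side, so R = (41.3, 0.00). D and S share the same x with |DS| = 27.2 and S on the +y side, so S = (0.00, 27.2). The virtual corner opposite D is at (41.3, 27.2). Since A1 is tangent to RF there, AF ⟂ RF and A1 meets KS tangentially, so AK is at right angles to KS, with radius 8.6, so the center A sits 8.6 in from both sides at A = (32.7, 18.6). That places the tangent points at F = (41.3, 18.6) on RF and K = (32.7, 27.2) on KS. Then |DF| = |F − D| = 45.3.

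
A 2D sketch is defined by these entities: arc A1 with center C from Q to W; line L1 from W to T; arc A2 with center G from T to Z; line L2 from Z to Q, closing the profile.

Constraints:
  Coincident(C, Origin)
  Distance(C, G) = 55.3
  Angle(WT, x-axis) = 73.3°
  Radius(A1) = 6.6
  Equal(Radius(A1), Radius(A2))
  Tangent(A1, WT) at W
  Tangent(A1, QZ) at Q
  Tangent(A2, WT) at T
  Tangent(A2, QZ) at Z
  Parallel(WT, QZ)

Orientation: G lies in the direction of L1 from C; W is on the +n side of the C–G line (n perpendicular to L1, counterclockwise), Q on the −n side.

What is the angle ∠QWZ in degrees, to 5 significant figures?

76.575°

The slot axis is L1's direction at 73.3°, so u = (cos 73.3°, sin 73.3°) = (0.28736, 0.95782) and n = (−sin 73.3°, cos 73.3°) = (-0.95782, 0.28736). C is at the origin and G lies 55.3 along u from C, so G = 55.3·u = (15.891, 52.968). Tangency of A1 to both parallel lines with radius 6.6 puts W and Q at C ± 6.6·n: W = (-6.3216, 1.8966), Q = (6.3216, -1.8966). Equal radii place T and Z the same way about G: T = G + 6.6·n = (9.5694, 54.864), Z = G − 6.6·n = (22.213, 51.071). Then cos ∠QWZ = WQ·WZ / (|WQ||WZ|), giving 76.575°.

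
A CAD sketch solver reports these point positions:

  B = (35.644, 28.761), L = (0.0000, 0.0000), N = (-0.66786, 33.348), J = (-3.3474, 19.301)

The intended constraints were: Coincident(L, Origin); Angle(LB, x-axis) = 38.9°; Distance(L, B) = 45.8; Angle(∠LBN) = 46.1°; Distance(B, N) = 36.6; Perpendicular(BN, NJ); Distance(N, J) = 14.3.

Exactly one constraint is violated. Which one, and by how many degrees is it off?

Perpendicular(BN, NJ) — off by 3.60°.

L = (0.00, 0.00) ✓; LB at 38.90° ✓; |LB| = 45.80 ✓; ∠LBN = 46.10° ✓; |BN| = 36.60 ✓; ∠(BN, NJ) = 86.40° ✗; |NJ| = 14.30 ✓.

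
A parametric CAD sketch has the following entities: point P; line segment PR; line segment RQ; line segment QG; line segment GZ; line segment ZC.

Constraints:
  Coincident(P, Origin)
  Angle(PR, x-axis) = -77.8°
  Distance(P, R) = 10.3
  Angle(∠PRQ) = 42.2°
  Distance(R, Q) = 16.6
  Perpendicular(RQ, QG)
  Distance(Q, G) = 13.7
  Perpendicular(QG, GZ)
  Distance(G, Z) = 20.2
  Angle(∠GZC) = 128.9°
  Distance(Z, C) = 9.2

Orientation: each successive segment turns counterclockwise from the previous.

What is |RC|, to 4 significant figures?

11.43

QG is perpendicular to GZ, so GZ runs at -120.0°; with |GZ| = 20.2, Z = (-11.49, -6.335). ∠GZC = 128.9° gives ZC at -68.90° from the x-axis; with |ZC| = 9.2, C = (-8.176, -14.92). Then |RC| = |C − R| = 11.43.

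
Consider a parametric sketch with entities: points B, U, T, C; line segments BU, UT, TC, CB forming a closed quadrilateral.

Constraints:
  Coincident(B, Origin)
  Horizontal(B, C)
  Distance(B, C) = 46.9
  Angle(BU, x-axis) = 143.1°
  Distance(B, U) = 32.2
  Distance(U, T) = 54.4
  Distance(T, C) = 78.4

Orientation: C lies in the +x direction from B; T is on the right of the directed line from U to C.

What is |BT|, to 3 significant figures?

42.0

Checks: |UT| = 54.40 ✓; |TC| = 78.40 ✓.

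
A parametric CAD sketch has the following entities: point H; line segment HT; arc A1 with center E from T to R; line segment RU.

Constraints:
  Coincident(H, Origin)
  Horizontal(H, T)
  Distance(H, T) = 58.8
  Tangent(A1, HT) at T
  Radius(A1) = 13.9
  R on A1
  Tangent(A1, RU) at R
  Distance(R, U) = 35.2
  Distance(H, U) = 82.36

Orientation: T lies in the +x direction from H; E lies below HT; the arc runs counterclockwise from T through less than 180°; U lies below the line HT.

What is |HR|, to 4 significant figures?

51.21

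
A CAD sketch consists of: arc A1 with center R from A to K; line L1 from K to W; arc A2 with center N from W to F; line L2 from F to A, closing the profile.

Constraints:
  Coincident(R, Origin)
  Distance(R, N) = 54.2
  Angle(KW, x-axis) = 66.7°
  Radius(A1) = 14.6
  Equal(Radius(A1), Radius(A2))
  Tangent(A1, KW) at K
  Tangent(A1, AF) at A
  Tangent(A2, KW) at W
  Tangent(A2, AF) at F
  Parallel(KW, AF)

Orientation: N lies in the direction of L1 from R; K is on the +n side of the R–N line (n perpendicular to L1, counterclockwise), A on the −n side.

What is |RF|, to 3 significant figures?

56.1

The slot axis is L1's direction at 66.7°, so u = (cos 66.7°, sin 66.7°) = (0.396, 0.918) and n = (−sin 66.7°, cos 66.7°) = (-0.918, 0.396). R is at the origin and N lies 54.2 along u from R, so N = 54.2·u = (21.4, 49.8). Tangency of A1 to both parallel lines with radius 14.6 puts K and A at R ± 14.6·n: K = (-13.4, 5.77), A = (13.4, -5.77). Equal radii place W and F the same way about N: W = N + 14.6·n = (8.03, 55.6), F = N − 14.6·n = (34.8, 44.0). Then |RF| = |F − R| = 56.1.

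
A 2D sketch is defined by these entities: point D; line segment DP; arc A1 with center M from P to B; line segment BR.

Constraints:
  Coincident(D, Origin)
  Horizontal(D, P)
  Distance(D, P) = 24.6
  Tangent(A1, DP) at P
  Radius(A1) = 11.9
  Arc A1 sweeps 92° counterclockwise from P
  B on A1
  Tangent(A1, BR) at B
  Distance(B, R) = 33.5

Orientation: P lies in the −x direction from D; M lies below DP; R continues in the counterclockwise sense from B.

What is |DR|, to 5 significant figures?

57.835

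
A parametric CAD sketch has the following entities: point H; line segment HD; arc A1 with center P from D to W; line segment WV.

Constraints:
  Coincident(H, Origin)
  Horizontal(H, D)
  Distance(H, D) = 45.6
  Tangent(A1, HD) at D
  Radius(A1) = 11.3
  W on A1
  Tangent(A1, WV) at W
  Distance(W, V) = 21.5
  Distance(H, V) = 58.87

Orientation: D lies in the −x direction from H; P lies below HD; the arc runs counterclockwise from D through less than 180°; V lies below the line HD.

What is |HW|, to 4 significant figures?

58.12

Checks: |PW| = 11.30 ✓; ∠(PW, WV) = 90.00° ✓; |WV| = 21.50 ✓; |HV| = 58.87 ✓.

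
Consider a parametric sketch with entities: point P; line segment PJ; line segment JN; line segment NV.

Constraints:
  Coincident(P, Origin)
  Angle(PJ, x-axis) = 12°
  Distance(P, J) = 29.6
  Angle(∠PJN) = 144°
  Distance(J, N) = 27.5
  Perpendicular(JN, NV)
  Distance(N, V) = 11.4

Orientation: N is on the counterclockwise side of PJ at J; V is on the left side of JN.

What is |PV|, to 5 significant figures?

51.795

P is at the origin; PJ runs at 12.0° with length 29.6, so J = 29.6·(cos 12.0°, sin 12.0°) = (28.953, 6.1542). ∠PJN = 144.0°, so JN runs at 12.0° + (180° − 144.0°) = 48.000° from the x-axis; with |JN| = 27.5, N = J + 27.5·(cos 48.000°, sin 48.000°) = (47.354, 26.591). The perpendicularity gives NV at right angles to JN; with |NV| = 11.4 on the left of JN, V = N + 11.4·(-0.74314, 0.66913) = (38.882, 34.219). Then |PV| = |V − P| = 51.795.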